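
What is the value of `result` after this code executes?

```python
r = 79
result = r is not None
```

r = 79; result = True

True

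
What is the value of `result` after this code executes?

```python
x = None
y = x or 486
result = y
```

x = None; y = 486; result = 486

486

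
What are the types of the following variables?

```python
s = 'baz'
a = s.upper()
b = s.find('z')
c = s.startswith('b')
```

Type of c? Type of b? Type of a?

startswith() returns bool; find() returns int; upper() returns str

bool, int, str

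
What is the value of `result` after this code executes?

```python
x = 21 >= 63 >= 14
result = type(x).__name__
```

x is bool; result = 'bool'

'bool'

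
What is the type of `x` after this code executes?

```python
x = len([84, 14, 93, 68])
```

len() always returns int

int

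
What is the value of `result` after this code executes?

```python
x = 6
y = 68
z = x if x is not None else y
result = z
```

x = 6; y = 68; z = 6; result = 6

6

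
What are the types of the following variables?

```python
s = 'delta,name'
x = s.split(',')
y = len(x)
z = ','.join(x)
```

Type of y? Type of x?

len() returns int; str.split() returns list

int, list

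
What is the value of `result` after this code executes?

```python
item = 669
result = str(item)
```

item = 669; result = '669'

'669'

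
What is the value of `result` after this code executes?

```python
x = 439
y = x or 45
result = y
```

x = 439; y = 439; result = 439

439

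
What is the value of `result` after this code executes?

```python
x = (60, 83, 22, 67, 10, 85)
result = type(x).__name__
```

x is tuple; result = 'tuple'

'tuple'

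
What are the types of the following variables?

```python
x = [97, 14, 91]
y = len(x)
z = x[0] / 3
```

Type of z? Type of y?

int / int = float; len() returns int

float, int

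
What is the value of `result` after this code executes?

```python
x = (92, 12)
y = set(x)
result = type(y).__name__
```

x is tuple; y is set; result = 'set'

'set'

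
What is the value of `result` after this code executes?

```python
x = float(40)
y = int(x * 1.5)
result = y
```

x = 40.0; y = 60; result = 60

60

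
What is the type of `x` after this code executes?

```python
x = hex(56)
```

hex() returns str representation

str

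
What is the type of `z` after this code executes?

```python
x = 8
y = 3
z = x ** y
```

positive int ** positive int = int

int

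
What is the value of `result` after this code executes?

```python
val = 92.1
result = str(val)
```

val = 92.1; result = '92.1'

'92.1'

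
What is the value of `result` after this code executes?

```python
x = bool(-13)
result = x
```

x = True; result = True

True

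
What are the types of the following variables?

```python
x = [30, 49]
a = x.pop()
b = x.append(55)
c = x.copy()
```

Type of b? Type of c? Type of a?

append() returns None; copy() returns list; pop() returns element

NoneType, list, int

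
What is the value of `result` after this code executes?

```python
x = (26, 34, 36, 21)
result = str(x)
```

x = (26, 34, 36, 21); result = '(26, 34, 36, 21)'

'(26, 34, 36, 21)'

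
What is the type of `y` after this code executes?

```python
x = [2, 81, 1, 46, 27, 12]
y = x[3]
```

Indexing list[int] returns int

int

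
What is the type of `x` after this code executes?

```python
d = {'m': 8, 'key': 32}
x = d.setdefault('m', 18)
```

dict.setdefault() returns the (existing or default) value

int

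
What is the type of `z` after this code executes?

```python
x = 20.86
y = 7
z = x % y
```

float % int = float

float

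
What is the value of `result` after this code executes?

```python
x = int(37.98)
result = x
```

x = 37; result = 37

37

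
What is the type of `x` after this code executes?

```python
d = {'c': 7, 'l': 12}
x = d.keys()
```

.keys() returns dict_keys view

dict_keys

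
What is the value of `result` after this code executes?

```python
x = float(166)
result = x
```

x = 166.0; result = 166.0

166.0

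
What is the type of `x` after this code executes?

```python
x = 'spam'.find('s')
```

str.find() returns int index

int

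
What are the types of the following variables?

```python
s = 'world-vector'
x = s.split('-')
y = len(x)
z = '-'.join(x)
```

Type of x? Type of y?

str.split() returns list; len() returns int

list, int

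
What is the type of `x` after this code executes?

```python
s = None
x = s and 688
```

'and' returns first falsy value (None)

NoneType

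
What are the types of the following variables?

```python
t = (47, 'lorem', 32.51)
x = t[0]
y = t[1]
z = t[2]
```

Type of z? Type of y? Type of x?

tuple[2] is float; tuple[1] is str; tuple[0] is int

float, str, int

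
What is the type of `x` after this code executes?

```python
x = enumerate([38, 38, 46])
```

enumerate() returns an enumerate object

enumerate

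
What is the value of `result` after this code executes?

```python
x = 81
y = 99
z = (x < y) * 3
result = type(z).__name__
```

x is int; y is int; z is int; result = 'int'

'int'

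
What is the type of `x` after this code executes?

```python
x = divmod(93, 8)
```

divmod() returns tuple of (quotient, remainder)

tuple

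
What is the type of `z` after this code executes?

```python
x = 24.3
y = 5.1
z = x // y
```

float // float = float

float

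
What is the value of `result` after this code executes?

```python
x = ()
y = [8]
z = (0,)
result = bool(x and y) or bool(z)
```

x = (); y = [8]; z = (0,); result = True

True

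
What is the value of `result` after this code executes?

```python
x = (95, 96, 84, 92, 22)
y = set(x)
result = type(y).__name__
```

x is tuple; y is set; result = 'set'

'set'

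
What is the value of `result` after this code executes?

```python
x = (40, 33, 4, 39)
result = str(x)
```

x = (40, 33, 4, 39); result = '(40, 33, 4, 39)'

'(40, 33, 4, 39)'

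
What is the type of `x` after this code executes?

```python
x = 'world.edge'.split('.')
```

str.split() returns list

list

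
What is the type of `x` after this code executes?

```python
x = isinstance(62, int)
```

isinstance() returns bool

bool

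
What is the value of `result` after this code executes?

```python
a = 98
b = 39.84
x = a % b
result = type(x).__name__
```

a is int; b is float; x is float; result = 'float'

'float'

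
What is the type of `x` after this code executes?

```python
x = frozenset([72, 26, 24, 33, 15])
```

frozenset() returns frozenset

frozenset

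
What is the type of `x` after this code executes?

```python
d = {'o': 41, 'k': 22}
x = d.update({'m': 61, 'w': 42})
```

dict.update() returns None

NoneType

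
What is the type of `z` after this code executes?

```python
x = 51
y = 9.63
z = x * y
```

int * float = float

float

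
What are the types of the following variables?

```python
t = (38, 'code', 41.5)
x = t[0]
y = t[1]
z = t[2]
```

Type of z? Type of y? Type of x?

tuple[2] is float; tuple[1] is str; tuple[0] is int

float, str, int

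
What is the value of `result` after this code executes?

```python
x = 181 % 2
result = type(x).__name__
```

x is int; result = 'int'

'int'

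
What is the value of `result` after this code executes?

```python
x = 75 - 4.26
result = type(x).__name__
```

x is float; result = 'float'

'float'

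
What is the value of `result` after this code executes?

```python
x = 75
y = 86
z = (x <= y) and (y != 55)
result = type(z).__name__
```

x is int; y is int; z is bool; result = 'bool'

'bool'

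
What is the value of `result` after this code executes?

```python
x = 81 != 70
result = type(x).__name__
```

x is bool; result = 'bool'

'bool'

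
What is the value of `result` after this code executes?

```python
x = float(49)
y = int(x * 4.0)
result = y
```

x = 49.0; y = 196; result = 196

196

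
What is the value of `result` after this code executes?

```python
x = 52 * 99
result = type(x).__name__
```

x is int; result = 'int'

'int'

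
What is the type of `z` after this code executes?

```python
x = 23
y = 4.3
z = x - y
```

int - float = float

float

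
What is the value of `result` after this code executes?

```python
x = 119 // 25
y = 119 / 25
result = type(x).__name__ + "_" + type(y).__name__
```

x is int; y is float; result = 'int_float'

'int_float'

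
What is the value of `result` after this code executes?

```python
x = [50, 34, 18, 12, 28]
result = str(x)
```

x = [50, 34, 18, 12, 28]; result = '[50, 34, 18, 12, 28]'

'[50, 34, 18, 12, 28]'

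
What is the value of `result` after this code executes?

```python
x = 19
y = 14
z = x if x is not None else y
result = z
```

x = 19; y = 14; z = 19; result = 19

19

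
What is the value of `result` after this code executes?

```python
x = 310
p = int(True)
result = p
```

x = 310; p = 1; result = 1

1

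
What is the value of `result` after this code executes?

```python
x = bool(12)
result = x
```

x = True; result = True

True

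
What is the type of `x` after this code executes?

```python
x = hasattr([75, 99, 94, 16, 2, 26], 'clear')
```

hasattr() returns bool

bool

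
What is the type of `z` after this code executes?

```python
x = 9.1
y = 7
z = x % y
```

float % int = float

float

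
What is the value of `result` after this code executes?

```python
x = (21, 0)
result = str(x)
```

x = (21, 0); result = '(21, 0)'

'(21, 0)'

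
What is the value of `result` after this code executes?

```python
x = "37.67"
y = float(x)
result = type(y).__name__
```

x is str; y is float; result = 'float'

'float'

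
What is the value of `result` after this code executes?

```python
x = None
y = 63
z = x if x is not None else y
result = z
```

x = None; y = 63; z = 63; result = 63

63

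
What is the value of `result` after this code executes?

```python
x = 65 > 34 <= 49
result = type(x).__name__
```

x is bool; result = 'bool'

'bool'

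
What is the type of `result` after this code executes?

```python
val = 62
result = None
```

None has type NoneType

NoneType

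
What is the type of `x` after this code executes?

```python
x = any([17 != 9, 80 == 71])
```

any() returns bool

bool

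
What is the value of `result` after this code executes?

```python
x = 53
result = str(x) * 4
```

x = 53; result = '53535353'

'53535353'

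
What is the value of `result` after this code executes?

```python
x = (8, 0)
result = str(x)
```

x = (8, 0); result = '(8, 0)'

'(8, 0)'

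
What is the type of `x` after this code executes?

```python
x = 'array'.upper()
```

str.upper() returns str

str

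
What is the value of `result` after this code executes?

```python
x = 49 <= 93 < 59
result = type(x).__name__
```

x is bool; result = 'bool'

'bool'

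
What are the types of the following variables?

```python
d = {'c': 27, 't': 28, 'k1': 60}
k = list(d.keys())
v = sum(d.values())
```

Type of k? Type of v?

list() converts to list; sum of ints is int

list, int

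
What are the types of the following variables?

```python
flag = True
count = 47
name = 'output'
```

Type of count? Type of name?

count is assigned a bare integer (no decimal point), so it is an int; name is assigned a quoted string literal, so it is a str

int, str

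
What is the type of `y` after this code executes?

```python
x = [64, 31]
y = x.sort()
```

list.sort() returns None (mutates in place)

NoneType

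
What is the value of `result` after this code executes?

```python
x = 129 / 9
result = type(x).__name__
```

x is float; result = 'float'

'float'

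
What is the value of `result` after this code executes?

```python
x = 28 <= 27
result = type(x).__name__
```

x is bool; result = 'bool'

'bool'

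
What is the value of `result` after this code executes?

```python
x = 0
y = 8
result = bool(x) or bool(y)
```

x = 0; y = 8; result = True

True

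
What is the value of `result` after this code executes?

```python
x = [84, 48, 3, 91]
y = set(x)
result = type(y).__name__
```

x is list; y is set; result = 'set'

'set'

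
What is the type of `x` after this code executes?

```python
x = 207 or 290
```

'or' returns first truthy value (int)

int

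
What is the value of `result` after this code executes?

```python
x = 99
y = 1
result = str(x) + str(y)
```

x = 99; y = 1; result = '991'

'991'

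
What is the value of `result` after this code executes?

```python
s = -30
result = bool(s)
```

s = -30; result = True

True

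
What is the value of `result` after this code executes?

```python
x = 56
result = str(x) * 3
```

x = 56; result = '565656'

'565656'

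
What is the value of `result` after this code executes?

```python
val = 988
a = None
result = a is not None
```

val = 988; a = None; result = False

False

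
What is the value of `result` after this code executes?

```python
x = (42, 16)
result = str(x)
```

x = (42, 16); result = '(42, 16)'

'(42, 16)'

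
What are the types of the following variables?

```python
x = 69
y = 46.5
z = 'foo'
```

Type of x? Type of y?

x is assigned a bare integer (no decimal point), so it is an int; y is assigned a number with a decimal point, so it is a float

int, float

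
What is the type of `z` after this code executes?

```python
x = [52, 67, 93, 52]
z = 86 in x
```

'in' operator returns bool

bool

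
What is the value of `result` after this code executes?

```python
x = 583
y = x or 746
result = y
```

x = 583; y = 583; result = 583

583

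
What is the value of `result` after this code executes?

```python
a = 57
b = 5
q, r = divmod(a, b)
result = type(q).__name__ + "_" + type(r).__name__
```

a is int; b is int; q is int; r is int; result = 'int_int'

'int_int'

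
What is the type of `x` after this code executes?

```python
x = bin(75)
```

bin() returns str representation

str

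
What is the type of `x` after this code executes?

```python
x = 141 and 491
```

'and' with truthy values returns last operand (int)

int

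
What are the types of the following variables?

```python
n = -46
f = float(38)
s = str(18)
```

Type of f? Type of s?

f is assigned the result of calling float(), which returns a float; s is assigned the result of calling str(), which returns a str

float, str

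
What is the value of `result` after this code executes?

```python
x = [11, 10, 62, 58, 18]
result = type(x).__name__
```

x is list; result = 'list'

'list'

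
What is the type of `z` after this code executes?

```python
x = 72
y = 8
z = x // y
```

int // int = int

int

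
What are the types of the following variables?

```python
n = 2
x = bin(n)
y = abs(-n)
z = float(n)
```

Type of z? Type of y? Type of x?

float() returns float; abs() of int returns int; bin() returns str

float, int, str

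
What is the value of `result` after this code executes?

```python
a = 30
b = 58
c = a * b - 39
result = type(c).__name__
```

a is int; b is int; c is int; result = 'int'

'int'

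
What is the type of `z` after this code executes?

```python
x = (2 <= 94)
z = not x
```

'not' returns bool

bool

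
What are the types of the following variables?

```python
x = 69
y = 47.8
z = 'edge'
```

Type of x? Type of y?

x is assigned a bare integer (no decimal point), so it is an int; y is assigned a number with a decimal point, so it is a float

int, float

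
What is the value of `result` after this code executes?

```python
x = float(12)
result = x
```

x = 12.0; result = 12.0

12.0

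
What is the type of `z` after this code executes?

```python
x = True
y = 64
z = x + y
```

bool + int = int (bool is subclass of int)

int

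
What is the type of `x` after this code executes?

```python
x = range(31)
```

range() returns a range object

range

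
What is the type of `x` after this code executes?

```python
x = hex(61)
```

hex() returns str representation

str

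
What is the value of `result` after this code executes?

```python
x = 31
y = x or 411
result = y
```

x = 31; y = 31; result = 31

31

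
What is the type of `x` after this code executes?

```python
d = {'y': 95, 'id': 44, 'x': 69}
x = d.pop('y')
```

dict.pop() returns the value

int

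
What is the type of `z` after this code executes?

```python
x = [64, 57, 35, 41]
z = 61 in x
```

'in' operator returns bool

bool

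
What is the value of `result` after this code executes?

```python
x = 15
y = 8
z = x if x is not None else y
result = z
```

x = 15; y = 8; z = 15; result = 15

15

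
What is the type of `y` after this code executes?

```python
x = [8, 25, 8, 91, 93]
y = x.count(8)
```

list.count() returns int

int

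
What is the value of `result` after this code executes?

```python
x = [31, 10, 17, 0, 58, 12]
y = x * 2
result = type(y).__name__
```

x is list; y is list; result = 'list'

'list'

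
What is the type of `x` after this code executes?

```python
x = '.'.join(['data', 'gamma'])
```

str.join() returns str

str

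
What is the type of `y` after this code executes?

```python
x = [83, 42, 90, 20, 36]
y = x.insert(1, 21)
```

list.insert() returns None

NoneType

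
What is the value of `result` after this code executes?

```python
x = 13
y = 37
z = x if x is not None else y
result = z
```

x = 13; y = 37; z = 13; result = 13

13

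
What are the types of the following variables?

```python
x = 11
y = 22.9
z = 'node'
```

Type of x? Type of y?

x is assigned a bare integer (no decimal point), so it is an int; y is assigned a number with a decimal point, so it is a float

int, float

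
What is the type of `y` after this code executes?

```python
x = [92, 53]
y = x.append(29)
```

list.append() returns None (mutates in place)

NoneType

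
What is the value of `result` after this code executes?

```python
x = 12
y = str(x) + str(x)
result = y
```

x = 12; y = '1212'; result = '1212'

'1212'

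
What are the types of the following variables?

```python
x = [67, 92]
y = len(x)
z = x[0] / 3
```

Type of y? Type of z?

len() returns int; int / int = float

int, float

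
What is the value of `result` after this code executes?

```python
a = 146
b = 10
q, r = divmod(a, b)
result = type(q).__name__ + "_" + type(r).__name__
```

a is int; b is int; q is int; r is int; result = 'int_int'

'int_int'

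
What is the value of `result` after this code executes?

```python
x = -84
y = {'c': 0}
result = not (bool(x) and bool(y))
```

x = -84; y = {'c': 0}; result = False

False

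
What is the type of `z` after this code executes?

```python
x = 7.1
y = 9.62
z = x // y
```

float // float = float

float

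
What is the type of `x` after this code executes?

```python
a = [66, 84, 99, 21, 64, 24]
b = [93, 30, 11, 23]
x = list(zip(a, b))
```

list(zip()) returns a list of tuples

list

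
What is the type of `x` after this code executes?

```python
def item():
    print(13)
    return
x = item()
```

Bare return returns None

NoneType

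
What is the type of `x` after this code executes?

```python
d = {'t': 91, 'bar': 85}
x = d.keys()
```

.keys() returns dict_keys view

dict_keys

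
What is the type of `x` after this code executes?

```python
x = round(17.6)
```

round() with no decimal places returns int

int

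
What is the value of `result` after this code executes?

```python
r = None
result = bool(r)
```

r = None; result = False

False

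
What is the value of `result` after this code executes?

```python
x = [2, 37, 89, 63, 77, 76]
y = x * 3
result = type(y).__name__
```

x is list; y is list; result = 'list'

'list'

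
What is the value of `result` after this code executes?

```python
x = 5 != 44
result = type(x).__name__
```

x is bool; result = 'bool'

'bool'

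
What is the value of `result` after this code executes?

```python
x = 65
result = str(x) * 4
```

x = 65; result = '65656565'

'65656565'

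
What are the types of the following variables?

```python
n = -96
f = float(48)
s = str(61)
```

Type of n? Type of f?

n is assigned a bare integer (no decimal point), so it is an int; f is assigned the result of calling float(), which returns a float

int, float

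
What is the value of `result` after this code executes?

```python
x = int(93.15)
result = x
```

x = 93; result = 93

93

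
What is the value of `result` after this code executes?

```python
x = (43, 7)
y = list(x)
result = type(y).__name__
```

x is tuple; y is list; result = 'list'

'list'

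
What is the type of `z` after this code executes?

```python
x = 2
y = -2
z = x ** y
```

int ** negative = float

float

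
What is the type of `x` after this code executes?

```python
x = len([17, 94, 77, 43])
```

len() always returns int

int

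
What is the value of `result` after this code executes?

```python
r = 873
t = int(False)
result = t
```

r = 873; t = 0; result = 0

0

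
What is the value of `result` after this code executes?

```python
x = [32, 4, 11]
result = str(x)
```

x = [32, 4, 11]; result = '[32, 4, 11]'

'[32, 4, 11]'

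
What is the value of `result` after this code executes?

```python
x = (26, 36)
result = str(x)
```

x = (26, 36); result = '(26, 36)'

'(26, 36)'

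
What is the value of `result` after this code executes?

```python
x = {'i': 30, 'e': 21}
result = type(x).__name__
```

x is dict; result = 'dict'

'dict'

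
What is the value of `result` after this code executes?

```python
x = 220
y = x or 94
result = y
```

x = 220; y = 220; result = 220

220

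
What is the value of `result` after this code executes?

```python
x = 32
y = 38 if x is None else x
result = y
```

x = 32; y = 32; result = 32

32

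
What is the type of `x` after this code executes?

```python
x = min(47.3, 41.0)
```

min() of floats returns float

float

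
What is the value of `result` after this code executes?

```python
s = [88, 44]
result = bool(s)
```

s = [88, 44]; result = True

True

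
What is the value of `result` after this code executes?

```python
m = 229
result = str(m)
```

m = 229; result = '229'

'229'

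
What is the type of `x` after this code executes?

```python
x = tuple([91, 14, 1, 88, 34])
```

tuple() constructor returns tuple

tuple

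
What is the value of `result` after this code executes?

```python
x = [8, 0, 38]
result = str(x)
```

x = [8, 0, 38]; result = '[8, 0, 38]'

'[8, 0, 38]'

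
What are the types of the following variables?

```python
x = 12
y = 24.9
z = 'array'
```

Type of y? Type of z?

y is assigned a number with a decimal point, so it is a float; z is assigned a quoted string literal, so it is a str

float, str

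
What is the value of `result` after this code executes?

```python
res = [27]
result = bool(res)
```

res = [27]; result = True

True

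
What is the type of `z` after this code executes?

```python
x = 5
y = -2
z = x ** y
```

int ** negative = float

float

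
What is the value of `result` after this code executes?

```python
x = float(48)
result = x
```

x = 48.0; result = 48.0

48.0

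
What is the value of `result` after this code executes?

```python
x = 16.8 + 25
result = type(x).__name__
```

x is float; result = 'float'

'float'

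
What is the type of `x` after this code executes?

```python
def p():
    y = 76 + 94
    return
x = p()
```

Bare return returns None

NoneType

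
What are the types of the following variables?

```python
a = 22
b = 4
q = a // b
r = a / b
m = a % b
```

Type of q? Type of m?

// returns int; % of ints returns int

int, int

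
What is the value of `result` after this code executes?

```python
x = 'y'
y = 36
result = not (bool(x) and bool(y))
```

x = 'y'; y = 36; result = False

False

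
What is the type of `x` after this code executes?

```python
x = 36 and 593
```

'and' with truthy values returns last operand (int)

int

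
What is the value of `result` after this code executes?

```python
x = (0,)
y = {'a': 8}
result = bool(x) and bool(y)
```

x = (0,); y = {'a': 8}; result = True

True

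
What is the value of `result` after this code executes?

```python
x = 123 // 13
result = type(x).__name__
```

x is int; result = 'int'

'int'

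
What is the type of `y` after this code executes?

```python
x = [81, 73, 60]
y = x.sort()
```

list.sort() returns None (mutates in place)

NoneType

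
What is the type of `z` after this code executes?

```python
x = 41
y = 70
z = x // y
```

int // int = int

int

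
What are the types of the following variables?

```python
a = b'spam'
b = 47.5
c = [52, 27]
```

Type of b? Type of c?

b is assigned a number with a decimal point, so it is a float; c is assigned a list literal (square brackets)

float, list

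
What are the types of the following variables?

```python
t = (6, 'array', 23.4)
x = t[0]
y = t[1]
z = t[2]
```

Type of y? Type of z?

tuple[1] is str; tuple[2] is float

str, float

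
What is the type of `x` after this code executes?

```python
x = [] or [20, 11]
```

'or' returns first truthy value (list)

list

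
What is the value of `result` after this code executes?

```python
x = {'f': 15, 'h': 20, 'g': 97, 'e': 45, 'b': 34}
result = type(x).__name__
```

x is dict; result = 'dict'

'dict'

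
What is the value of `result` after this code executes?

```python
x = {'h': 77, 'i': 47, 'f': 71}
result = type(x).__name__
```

x is dict; result = 'dict'

'dict'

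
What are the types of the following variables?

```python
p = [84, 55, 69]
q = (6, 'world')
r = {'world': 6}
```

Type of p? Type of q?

p is assigned a list literal (square brackets); q is assigned a tuple (parenthesized, comma-separated values)

list, tuple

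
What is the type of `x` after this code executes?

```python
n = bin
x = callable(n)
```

callable() returns bool

bool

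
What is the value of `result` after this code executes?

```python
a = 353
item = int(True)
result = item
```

a = 353; item = 1; result = 1

1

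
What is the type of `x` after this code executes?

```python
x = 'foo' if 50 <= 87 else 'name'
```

Both branches of conditional are str

str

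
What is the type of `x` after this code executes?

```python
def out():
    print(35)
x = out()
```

Function without return returns None

NoneType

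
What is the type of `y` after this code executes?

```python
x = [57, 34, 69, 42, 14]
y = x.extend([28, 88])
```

list.extend() returns None

NoneType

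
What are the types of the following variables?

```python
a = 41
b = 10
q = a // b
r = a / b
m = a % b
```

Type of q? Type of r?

// returns int; / returns float

int, float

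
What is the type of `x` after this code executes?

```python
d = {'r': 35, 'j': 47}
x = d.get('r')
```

dict.get() returns value type when found

int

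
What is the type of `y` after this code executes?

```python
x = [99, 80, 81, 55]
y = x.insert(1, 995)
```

list.insert() returns None

NoneType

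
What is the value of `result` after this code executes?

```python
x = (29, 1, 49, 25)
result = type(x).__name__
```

x is tuple; result = 'tuple'

'tuple'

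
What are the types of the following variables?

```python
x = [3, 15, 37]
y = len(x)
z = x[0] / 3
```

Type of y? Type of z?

len() returns int; int / int = float

int, float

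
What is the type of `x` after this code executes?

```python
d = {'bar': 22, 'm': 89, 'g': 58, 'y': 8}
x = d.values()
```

.values() returns dict_values view

dict_values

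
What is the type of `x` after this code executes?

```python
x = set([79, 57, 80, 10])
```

set() constructor returns set

set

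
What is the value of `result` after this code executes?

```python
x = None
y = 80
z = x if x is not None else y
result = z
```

x = None; y = 80; z = 80; result = 80

80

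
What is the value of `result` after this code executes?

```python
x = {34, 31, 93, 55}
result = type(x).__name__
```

x is set; result = 'set'

'set'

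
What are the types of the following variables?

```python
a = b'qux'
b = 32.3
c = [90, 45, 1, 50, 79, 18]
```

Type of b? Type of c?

b is assigned a number with a decimal point, so it is a float; c is assigned a list literal (square brackets)

float, list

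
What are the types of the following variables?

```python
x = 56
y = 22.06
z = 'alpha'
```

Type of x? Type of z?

x is assigned a bare integer (no decimal point), so it is an int; z is assigned a quoted string literal, so it is a str

int, str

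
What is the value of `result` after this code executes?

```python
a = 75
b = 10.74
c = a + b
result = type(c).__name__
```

a is int; b is float; c is float; result = 'float'

'float'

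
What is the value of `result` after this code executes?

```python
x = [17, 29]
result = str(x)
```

x = [17, 29]; result = '[17, 29]'

'[17, 29]'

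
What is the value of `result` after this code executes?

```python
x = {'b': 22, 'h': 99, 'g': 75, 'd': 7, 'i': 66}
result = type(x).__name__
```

x is dict; result = 'dict'

'dict'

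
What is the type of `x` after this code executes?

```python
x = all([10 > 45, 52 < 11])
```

all() returns bool

bool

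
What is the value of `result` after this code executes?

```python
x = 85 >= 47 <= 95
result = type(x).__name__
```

x is bool; result = 'bool'

'bool'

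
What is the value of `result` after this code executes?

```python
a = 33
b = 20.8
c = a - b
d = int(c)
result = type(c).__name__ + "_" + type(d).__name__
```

a is int; b is float; c is float; d is int; result = 'float_int'

'float_int'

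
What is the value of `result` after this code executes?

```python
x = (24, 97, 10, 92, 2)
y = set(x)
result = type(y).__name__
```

x is tuple; y is set; result = 'set'

'set'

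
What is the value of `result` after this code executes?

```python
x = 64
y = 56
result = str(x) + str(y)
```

x = 64; y = 56; result = '6456'

'6456'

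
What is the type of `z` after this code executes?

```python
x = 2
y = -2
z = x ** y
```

int ** negative = float

float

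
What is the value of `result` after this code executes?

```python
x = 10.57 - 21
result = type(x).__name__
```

x is float; result = 'float'

'float'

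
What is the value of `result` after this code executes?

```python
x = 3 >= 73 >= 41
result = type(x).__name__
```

x is bool; result = 'bool'

'bool'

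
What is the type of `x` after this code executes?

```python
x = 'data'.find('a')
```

str.find() returns int index

int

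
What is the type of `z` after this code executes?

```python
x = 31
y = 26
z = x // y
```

int // int = int

int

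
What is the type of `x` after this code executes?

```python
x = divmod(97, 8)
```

divmod() returns tuple of (quotient, remainder)

tuple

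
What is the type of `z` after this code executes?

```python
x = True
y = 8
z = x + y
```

bool + int = int (bool is subclass of int)

int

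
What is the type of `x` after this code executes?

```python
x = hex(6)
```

hex() returns str representation

str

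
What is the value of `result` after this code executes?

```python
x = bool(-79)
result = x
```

x = True; result = True

True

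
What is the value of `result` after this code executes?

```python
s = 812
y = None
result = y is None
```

s = 812; y = None; result = True

True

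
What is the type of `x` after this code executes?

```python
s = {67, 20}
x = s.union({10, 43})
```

set.union() returns a new set

set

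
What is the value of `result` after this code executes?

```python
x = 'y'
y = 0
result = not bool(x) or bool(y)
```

x = 'y'; y = 0; result = False

False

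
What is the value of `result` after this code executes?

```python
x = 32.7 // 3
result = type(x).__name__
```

x is float; result = 'float'

'float'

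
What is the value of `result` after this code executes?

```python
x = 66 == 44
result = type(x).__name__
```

x is bool; result = 'bool'

'bool'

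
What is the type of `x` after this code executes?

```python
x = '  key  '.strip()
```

str.strip() returns str

str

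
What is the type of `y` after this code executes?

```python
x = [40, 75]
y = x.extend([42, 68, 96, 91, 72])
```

list.extend() returns None

NoneType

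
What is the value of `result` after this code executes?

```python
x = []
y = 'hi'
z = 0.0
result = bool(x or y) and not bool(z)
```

x = []; y = 'hi'; z = 0.0; result = True

True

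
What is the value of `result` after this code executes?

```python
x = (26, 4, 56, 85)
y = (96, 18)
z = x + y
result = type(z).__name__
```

x is tuple; y is tuple; z is tuple; result = 'tuple'

'tuple'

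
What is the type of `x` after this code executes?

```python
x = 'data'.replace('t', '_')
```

str.replace() returns str

str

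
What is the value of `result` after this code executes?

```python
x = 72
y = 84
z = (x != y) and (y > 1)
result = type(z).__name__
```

x is int; y is int; z is bool; result = 'bool'

'bool'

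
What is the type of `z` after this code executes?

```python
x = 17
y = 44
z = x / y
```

int / int = float

float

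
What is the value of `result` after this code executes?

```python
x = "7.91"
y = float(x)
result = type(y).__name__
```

x is str; y is float; result = 'float'

'float'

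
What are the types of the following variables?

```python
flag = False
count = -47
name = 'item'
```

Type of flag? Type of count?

flag is assigned the constant False, which has type bool; count is assigned a bare integer (no decimal point), so it is an int

bool, int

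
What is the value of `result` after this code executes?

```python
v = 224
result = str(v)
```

v = 224; result = '224'

'224'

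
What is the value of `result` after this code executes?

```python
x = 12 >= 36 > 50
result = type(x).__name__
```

x is bool; result = 'bool'

'bool'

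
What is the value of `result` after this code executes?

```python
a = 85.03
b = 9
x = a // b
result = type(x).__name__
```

a is float; b is int; x is float; result = 'float'

'float'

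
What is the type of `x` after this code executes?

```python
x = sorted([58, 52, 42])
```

sorted() always returns list

list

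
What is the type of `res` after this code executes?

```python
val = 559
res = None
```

None has type NoneType

NoneType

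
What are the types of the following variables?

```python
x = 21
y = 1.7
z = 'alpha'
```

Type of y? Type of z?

y is assigned a number with a decimal point, so it is a float; z is assigned a quoted string literal, so it is a str

float, str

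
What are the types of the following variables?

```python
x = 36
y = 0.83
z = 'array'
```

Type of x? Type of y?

x is assigned a bare integer (no decimal point), so it is an int; y is assigned a number with a decimal point, so it is a float

int, float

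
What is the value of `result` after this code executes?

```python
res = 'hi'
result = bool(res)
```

res = 'hi'; result = True

True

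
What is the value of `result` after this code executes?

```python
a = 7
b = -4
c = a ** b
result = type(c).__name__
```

a is int; b is int; c is float; result = 'float'

'float'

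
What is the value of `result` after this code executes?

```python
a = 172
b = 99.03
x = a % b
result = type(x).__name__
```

a is int; b is float; x is float; result = 'float'

'float'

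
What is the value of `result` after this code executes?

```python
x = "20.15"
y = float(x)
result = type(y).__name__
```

x is str; y is float; result = 'float'

'float'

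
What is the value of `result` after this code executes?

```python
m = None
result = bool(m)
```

m = None; result = False

False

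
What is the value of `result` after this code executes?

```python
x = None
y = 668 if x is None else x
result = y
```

x = None; y = 668; result = 668

668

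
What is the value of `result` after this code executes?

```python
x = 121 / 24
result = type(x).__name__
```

x is float; result = 'float'

'float'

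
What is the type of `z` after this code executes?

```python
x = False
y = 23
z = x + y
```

bool + int = int (bool is subclass of int)

int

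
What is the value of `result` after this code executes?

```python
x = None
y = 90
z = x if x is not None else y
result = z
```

x = None; y = 90; z = 90; result = 90

90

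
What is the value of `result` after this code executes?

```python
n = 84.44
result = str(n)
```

n = 84.44; result = '84.44'

'84.44'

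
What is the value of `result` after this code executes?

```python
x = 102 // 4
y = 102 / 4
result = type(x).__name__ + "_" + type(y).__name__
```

x is int; y is float; result = 'int_float'

'int_float'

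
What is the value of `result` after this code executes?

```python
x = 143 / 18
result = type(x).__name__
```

x is float; result = 'float'

'float'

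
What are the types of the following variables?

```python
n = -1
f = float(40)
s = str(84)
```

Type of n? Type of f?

n is assigned a bare integer (no decimal point), so it is an int; f is assigned the result of calling float(), which returns a float

int, float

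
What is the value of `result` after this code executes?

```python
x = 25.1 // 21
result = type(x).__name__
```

x is float; result = 'float'

'float'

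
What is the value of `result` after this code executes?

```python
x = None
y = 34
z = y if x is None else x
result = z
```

x = None; y = 34; z = 34; result = 34

34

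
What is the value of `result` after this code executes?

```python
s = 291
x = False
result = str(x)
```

s = 291; x = False; result = 'False'

'False'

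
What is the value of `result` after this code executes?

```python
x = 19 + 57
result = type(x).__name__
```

x is int; result = 'int'

'int'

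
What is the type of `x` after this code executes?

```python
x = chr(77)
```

chr() returns str (single char)

str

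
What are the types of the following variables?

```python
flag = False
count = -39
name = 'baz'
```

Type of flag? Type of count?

flag is assigned the constant False, which has type bool; count is assigned a bare integer (no decimal point), so it is an int

bool, int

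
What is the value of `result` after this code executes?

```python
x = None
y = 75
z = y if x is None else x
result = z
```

x = None; y = 75; z = 75; result = 75

75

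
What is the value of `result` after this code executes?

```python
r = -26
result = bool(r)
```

r = -26; result = True

True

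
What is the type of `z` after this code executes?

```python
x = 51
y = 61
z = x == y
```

Equality comparison returns bool

bool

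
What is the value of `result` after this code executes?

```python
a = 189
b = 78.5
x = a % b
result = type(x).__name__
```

a is int; b is float; x is float; result = 'float'

'float'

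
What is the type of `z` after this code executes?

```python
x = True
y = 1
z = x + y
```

bool + int = int (bool is subclass of int)

int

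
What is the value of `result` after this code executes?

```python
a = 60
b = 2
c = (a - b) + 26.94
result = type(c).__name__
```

a is int; b is int; c is float; result = 'float'

'float'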